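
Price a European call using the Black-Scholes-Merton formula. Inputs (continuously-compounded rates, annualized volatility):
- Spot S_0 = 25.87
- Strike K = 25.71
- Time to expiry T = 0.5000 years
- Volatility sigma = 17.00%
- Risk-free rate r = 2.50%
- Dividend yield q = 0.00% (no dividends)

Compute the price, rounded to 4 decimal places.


d1 = (ln(S/K) + (r - q + 0.5*sigma^2) * T) / (sigma * sqrt(T)) = 0.21570064
d2 = d1 - sigma * sqrt(T) = 0.09549248
exp(-rT) = 0.98757780; exp(-qT) = 1.00000000
C = S_0 * exp(-qT) * N(d1) - K * exp(-rT) * N(d2)
N(d1) = 0.58538945; N(d2) = 0.53803817
C = 25.8700 * 1.00000000 * 0.58538945 - 25.7100 * 0.98757780 * 0.53803817 = 1.4829

Answer: Price = 1.4829


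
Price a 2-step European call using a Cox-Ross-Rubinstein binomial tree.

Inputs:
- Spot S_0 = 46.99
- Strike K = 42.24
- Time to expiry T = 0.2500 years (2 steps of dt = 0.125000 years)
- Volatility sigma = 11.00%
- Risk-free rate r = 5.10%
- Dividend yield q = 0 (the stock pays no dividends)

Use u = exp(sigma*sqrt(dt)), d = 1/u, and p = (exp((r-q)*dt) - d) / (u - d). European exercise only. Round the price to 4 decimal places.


dt = T/N = 0.125000
u = exp(sigma*sqrt(dt)) = 1.039657; d = 1/u = 0.961856
p = (exp((r-q)*dt) - d) / (u - d) = 0.572480
Discount per step: exp(-r*dt) = 0.993645
Stock lattice S(k, i) with i counting down-moves:
  k=0: S(0,0) = 46.9900
  k=1: S(1,0) = 48.8535; S(1,1) = 45.1976
  k=2: S(2,0) = 50.7909; S(2,1) = 46.9900; S(2,2) = 43.4736
Terminal payoffs V(N, i) = max(S_T - K, 0):
  V(2,0) = 8.550867; V(2,1) = 4.750000; V(2,2) = 1.233566
Backward induction: V(k, i) = exp(-r*dt) * [p * V(k+1, i) + (1-p) * V(k+1, i+1)].
  V(1,0) = exp(-r*dt) * [p*8.550867 + (1-p)*4.750000] = 6.881907
  V(1,1) = exp(-r*dt) * [p*4.750000 + (1-p)*1.233566] = 3.226021
  V(0,0) = exp(-r*dt) * [p*6.881907 + (1-p)*3.226021] = 5.285141

Answer: Price = V(0,0) = 5.2851


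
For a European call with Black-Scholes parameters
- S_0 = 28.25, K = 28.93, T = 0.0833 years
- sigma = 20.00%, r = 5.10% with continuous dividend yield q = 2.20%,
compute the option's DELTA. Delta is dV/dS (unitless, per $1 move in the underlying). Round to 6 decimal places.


Answer: Delta = 0.365749

Derivation:
d1 = -0.3413508995; d2 = -0.3990743782
phi(d1) = 0.3763639124; exp(-qT) = 0.9981690782; exp(-rT) = 0.9957607113
N(d1) = 0.3664197171
Delta = exp(-qT) * N(d1) = 0.9981690782 * 0.3664197171 = 0.365749


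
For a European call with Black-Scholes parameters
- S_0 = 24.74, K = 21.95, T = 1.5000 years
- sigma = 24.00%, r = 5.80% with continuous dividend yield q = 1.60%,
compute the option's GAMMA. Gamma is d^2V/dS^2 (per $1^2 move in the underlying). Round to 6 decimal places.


d1 = 0.7683716854; d2 = 0.4744329163
phi(d1) = 0.2969664657; exp(-qT) = 0.9762857098; exp(-rT) = 0.9166770956
Gamma = exp(-qT) * phi(d1) / (S * sigma * sqrt(T)) = 0.9762857098 * 0.2969664657 / (24.7400 * 0.2400 * 1.2247448714) = 0.039868

Answer: Gamma = 0.039868


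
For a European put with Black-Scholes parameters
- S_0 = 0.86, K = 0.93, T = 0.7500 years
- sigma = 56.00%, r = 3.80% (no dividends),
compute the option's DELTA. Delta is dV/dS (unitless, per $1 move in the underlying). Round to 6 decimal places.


d1 = 0.1398998121; d2 = -0.3450744140
phi(d1) = 0.3950572800; exp(-qT) = 1.0000000000; exp(-rT) = 0.9719022941
N(-d1) = 0.4443695749
Delta = -exp(-qT) * N(-d1) = -1.0000000000 * 0.4443695749 = -0.444370

Answer: Delta = -0.444370


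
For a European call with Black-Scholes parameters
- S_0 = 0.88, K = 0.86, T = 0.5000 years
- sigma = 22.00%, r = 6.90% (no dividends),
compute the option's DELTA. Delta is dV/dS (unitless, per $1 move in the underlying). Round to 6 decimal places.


d1 = 0.4473383658; d2 = 0.2917748739
phi(d1) = 0.3609577585; exp(-qT) = 1.0000000000; exp(-rT) = 0.9660883397
N(d1) = 0.6726846150
Delta = exp(-qT) * N(d1) = 1.0000000000 * 0.6726846150 = 0.672685

Answer: Delta = 0.672685


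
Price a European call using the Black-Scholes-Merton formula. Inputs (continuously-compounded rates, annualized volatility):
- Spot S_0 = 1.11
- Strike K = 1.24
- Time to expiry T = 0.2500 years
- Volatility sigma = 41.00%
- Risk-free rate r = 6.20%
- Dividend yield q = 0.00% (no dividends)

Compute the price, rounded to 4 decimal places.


d1 = (ln(S/K) + (r - q + 0.5*sigma^2) * T) / (sigma * sqrt(T)) = -0.36214080
d2 = d1 - sigma * sqrt(T) = -0.56714080
exp(-rT) = 0.98461951; exp(-qT) = 1.00000000
C = S_0 * exp(-qT) * N(d1) - K * exp(-rT) * N(d2)
N(d1) = 0.35862341; N(d2) = 0.28530926
C = 1.1100 * 1.00000000 * 0.35862341 - 1.2400 * 0.98461951 * 0.28530926 = 0.0497

Answer: Price = 0.0497


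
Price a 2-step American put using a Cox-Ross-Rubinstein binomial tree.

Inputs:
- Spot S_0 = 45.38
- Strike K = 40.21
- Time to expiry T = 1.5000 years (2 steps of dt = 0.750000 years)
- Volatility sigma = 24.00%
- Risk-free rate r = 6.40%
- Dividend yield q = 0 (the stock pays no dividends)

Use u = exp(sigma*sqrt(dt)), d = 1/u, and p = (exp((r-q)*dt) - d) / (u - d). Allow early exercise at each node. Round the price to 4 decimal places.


dt = T/N = 0.750000
u = exp(sigma*sqrt(dt)) = 1.231024; d = 1/u = 0.812332
p = (exp((r-q)*dt) - d) / (u - d) = 0.565664
Discount per step: exp(-r*dt) = 0.953134
Stock lattice S(k, i) with i counting down-moves:
  k=0: S(0,0) = 45.3800
  k=1: S(1,0) = 55.8639; S(1,1) = 36.8636
  k=2: S(2,0) = 68.7697; S(2,1) = 45.3800; S(2,2) = 29.9455
Terminal payoffs V(N, i) = max(K - S_T, 0):
  V(2,0) = 0.000000; V(2,1) = 0.000000; V(2,2) = 10.264493
Backward induction: V(k, i) = exp(-r*dt) * [p * V(k+1, i) + (1-p) * V(k+1, i+1)]; then take max(V_cont, immediate exercise) for American.
  V(1,0) = exp(-r*dt) * [p*0.000000 + (1-p)*0.000000] = 0.000000; exercise = 0.000000; V(1,0) = max -> 0.000000
  V(1,1) = exp(-r*dt) * [p*0.000000 + (1-p)*10.264493] = 4.249303; exercise = 3.346372; V(1,1) = max -> 4.249303
  V(0,0) = exp(-r*dt) * [p*0.000000 + (1-p)*4.249303] = 1.759129; exercise = 0.000000; V(0,0) = max -> 1.759129

Answer: Price = V(0,0) = 1.7591


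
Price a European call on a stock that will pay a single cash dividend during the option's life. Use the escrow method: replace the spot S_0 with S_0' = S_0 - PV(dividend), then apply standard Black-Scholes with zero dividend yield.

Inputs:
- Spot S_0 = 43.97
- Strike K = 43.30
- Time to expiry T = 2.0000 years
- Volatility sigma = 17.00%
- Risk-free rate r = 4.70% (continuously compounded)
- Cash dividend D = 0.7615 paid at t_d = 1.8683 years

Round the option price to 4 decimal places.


PV(D) = D * exp(-r * t_d) = 0.7615 * 0.91593480 = 0.69748435
S_0' = S_0 - PV(D) = 43.9700 - 0.69748435 = 43.27251565
d1 = (ln(S_0'/K) + (r + sigma^2/2)*T) / (sigma*sqrt(T)) = 0.50855559
d2 = d1 - sigma*sqrt(T) = 0.26813928
exp(-rT) = 0.91028276
N(d1) = 0.69446812; N(d2) = 0.60570395
C = S_0' * N(d1) - K * exp(-rT) * N(d2) = 43.27251565 * 0.69446812 - 43.3000 * 0.91028276 * 0.60570395 = 6.1774

Answer: Price = 6.1774


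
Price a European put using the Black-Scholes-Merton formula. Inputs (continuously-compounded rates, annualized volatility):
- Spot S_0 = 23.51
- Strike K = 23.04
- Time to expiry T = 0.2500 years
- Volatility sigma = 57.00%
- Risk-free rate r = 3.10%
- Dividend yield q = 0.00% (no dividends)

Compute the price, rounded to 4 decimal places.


d1 = (ln(S/K) + (r - q + 0.5*sigma^2) * T) / (sigma * sqrt(T)) = 0.24054922
d2 = d1 - sigma * sqrt(T) = -0.04445078
exp(-rT) = 0.99227995; exp(-qT) = 1.00000000
P = K * exp(-rT) * N(-d2) - S_0 * exp(-qT) * N(-d1)
N(-d1) = 0.40495226; N(-d2) = 0.51772746
P = 23.0400 * 0.99227995 * 0.51772746 - 23.5100 * 1.00000000 * 0.40495226 = 2.3159

Answer: Price = 2.3159


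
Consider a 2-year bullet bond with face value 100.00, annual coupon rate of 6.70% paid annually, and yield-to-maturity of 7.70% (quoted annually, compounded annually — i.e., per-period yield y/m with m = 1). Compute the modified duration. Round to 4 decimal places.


Coupon per period c = face * coupon_rate / m = 6.700000
Periods per year m = 1; per-period yield y/m = 0.077000
Number of cashflows N = 2
Cashflows (t years, CF_t, discount factor 1/(1+y/m)^(m*t), PV):
  t = 1.0000: CF_t = 6.700000, DF = 0.928505, PV = 6.220984
  t = 2.0000: CF_t = 106.700000, DF = 0.862122, PV = 91.988389
Price P = sum_t PV_t = 98.209373
First compute Macaulay numerator sum_t t * PV_t:
  t * PV_t at t = 1.0000: 6.220984
  t * PV_t at t = 2.0000: 183.976778
Macaulay duration D = 190.197762 / 98.209373 = 1.936656
Modified duration = D / (1 + y/m) = 1.936656 / (1 + 0.077000) = 1.798195

Answer: Modified duration = 1.7982


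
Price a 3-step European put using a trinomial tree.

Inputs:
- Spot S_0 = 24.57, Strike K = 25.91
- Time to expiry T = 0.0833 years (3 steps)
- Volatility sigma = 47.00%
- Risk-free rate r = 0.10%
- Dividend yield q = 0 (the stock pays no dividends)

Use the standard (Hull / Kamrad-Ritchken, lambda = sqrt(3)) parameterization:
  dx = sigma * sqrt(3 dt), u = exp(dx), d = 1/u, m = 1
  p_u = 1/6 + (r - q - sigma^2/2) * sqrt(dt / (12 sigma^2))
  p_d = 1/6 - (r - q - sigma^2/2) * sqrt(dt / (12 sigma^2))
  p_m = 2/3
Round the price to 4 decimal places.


Answer: Price = V(0,0) = 2.1757

Derivation:
dt = T/N = 0.027767; dx = sigma*sqrt(3*dt) = 0.135650
u = exp(dx) = 1.145281; d = 1/u = 0.873148
p_u = 0.155465, p_m = 0.666667, p_d = 0.177869
Discount per step: exp(-r*dt) = 0.999972
Stock lattice S(k, j) with j the centered position index:
  k=0: S(0,+0) = 24.5700
  k=1: S(1,-1) = 21.4532; S(1,+0) = 24.5700; S(1,+1) = 28.1396
  k=2: S(2,-2) = 18.7319; S(2,-1) = 21.4532; S(2,+0) = 24.5700; S(2,+1) = 28.1396; S(2,+2) = 32.2277
  k=3: S(3,-3) = 16.3557; S(3,-2) = 18.7319; S(3,-1) = 21.4532; S(3,+0) = 24.5700; S(3,+1) = 28.1396; S(3,+2) = 32.2277; S(3,+3) = 36.9098
Terminal payoffs V(N, j) = max(K - S_T, 0):
  V(3,-3) = 9.554313; V(3,-2) = 7.178140; V(3,-1) = 4.456753; V(3,+0) = 1.340000; V(3,+1) = 0.000000; V(3,+2) = 0.000000; V(3,+3) = 0.000000
Backward induction: V(k, j) = exp(-r*dt) * [p_u * V(k+1, j+1) + p_m * V(k+1, j) + p_d * V(k+1, j-1)]
  V(2,-2) = exp(-r*dt) * [p_u*4.456753 + p_m*7.178140 + p_d*9.554313] = 7.177507
  V(2,-1) = exp(-r*dt) * [p_u*1.340000 + p_m*4.456753 + p_d*7.178140] = 4.456133
  V(2,+0) = exp(-r*dt) * [p_u*0.000000 + p_m*1.340000 + p_d*4.456753] = 1.686002
  V(2,+1) = exp(-r*dt) * [p_u*0.000000 + p_m*0.000000 + p_d*1.340000] = 0.238337
  V(2,+2) = exp(-r*dt) * [p_u*0.000000 + p_m*0.000000 + p_d*0.000000] = 0.000000
  V(1,-1) = exp(-r*dt) * [p_u*1.686002 + p_m*4.456133 + p_d*7.177507] = 4.509396
  V(1,+0) = exp(-r*dt) * [p_u*0.238337 + p_m*1.686002 + p_d*4.456133] = 1.953606
  V(1,+1) = exp(-r*dt) * [p_u*0.000000 + p_m*0.238337 + p_d*1.686002] = 0.458765
  V(0,+0) = exp(-r*dt) * [p_u*0.458765 + p_m*1.953606 + p_d*4.509396] = 2.175745


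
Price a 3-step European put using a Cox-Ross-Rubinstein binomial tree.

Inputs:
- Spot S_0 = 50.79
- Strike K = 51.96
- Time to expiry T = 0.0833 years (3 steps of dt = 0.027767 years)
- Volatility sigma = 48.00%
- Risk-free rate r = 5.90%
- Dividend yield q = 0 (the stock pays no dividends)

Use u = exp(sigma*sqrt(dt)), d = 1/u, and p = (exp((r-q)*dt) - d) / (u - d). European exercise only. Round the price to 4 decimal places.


dt = T/N = 0.027767
u = exp(sigma*sqrt(dt)) = 1.083270; d = 1/u = 0.923131
p = (exp((r-q)*dt) - d) / (u - d) = 0.490253
Discount per step: exp(-r*dt) = 0.998363
Stock lattice S(k, i) with i counting down-moves:
  k=0: S(0,0) = 50.7900
  k=1: S(1,0) = 55.0193; S(1,1) = 46.8858
  k=2: S(2,0) = 59.6007; S(2,1) = 50.7900; S(2,2) = 43.2818
  k=3: S(3,0) = 64.5636; S(3,1) = 55.0193; S(3,2) = 46.8858; S(3,3) = 39.9547
Terminal payoffs V(N, i) = max(K - S_T, 0):
  V(3,0) = 0.000000; V(3,1) = 0.000000; V(3,2) = 5.074171; V(3,3) = 12.005253
Backward induction: V(k, i) = exp(-r*dt) * [p * V(k+1, i) + (1-p) * V(k+1, i+1)].
  V(2,0) = exp(-r*dt) * [p*0.000000 + (1-p)*0.000000] = 0.000000
  V(2,1) = exp(-r*dt) * [p*0.000000 + (1-p)*5.074171] = 2.582309
  V(2,2) = exp(-r*dt) * [p*5.074171 + (1-p)*12.005253] = 8.593179
  V(1,0) = exp(-r*dt) * [p*0.000000 + (1-p)*2.582309] = 1.314169
  V(1,1) = exp(-r*dt) * [p*2.582309 + (1-p)*8.593179] = 5.637088
  V(0,0) = exp(-r*dt) * [p*1.314169 + (1-p)*5.637088] = 3.512005

Answer: Price = V(0,0) = 3.5120


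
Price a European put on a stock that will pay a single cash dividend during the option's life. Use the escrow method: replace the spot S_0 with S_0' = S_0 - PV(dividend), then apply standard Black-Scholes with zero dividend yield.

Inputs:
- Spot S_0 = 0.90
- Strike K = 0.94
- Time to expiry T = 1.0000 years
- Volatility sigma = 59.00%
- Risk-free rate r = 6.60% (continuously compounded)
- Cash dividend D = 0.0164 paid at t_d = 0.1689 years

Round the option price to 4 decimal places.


PV(D) = D * exp(-r * t_d) = 0.0164 * 0.98891450 = 0.01621820
S_0' = S_0 - PV(D) = 0.9000 - 0.01621820 = 0.88378180
d1 = (ln(S_0'/K) + (r + sigma^2/2)*T) / (sigma*sqrt(T)) = 0.30233954
d2 = d1 - sigma*sqrt(T) = -0.28766046
exp(-rT) = 0.93613086
N(-d1) = 0.38119662; N(-d2) = 0.61319667
P = K * exp(-rT) * N(-d2) - S_0' * N(-d1) = 0.9400 * 0.93613086 * 0.61319667 - 0.88378180 * 0.38119662 = 0.2027

Answer: Price = 0.2027


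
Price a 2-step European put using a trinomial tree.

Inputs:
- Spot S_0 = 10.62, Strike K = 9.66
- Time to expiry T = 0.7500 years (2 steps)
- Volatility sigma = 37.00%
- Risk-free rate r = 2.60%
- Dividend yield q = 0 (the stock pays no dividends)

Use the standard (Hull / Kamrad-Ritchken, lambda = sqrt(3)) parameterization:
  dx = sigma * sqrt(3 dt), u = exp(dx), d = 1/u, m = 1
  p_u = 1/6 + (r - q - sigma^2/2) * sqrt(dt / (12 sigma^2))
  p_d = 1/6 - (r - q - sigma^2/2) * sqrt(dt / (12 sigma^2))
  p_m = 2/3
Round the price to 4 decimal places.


dt = T/N = 0.375000; dx = sigma*sqrt(3*dt) = 0.392444
u = exp(dx) = 1.480595; d = 1/u = 0.675404
p_u = 0.146385, p_m = 0.666667, p_d = 0.186948
Discount per step: exp(-r*dt) = 0.990297
Stock lattice S(k, j) with j the centered position index:
  k=0: S(0,+0) = 10.6200
  k=1: S(1,-1) = 7.1728; S(1,+0) = 10.6200; S(1,+1) = 15.7239
  k=2: S(2,-2) = 4.8445; S(2,-1) = 7.1728; S(2,+0) = 10.6200; S(2,+1) = 15.7239; S(2,+2) = 23.2808
Terminal payoffs V(N, j) = max(K - S_T, 0):
  V(2,-2) = 4.815469; V(2,-1) = 2.487210; V(2,+0) = 0.000000; V(2,+1) = 0.000000; V(2,+2) = 0.000000
Backward induction: V(k, j) = exp(-r*dt) * [p_u * V(k+1, j+1) + p_m * V(k+1, j) + p_d * V(k+1, j-1)]
  V(1,-1) = exp(-r*dt) * [p_u*0.000000 + p_m*2.487210 + p_d*4.815469] = 2.533560
  V(1,+0) = exp(-r*dt) * [p_u*0.000000 + p_m*0.000000 + p_d*2.487210] = 0.460468
  V(1,+1) = exp(-r*dt) * [p_u*0.000000 + p_m*0.000000 + p_d*0.000000] = 0.000000
  V(0,+0) = exp(-r*dt) * [p_u*0.000000 + p_m*0.460468 + p_d*2.533560] = 0.773049

Answer: Price = V(0,0) = 0.7730


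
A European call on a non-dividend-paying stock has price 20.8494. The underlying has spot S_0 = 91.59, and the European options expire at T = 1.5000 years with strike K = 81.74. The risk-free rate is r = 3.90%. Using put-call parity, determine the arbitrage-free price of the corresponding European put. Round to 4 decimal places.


Put-call parity: C - P = S_0 * exp(-qT) - K * exp(-rT).
S_0 * exp(-qT) = 91.5900 * 1.00000000 = 91.59000000
K * exp(-rT) = 81.7400 * 0.94317824 = 77.09538937
P = C - S*exp(-qT) + K*exp(-rT)
P = 20.8494 - 91.59000000 + 77.09538937 = 6.3548

Answer: Put price = 6.3548


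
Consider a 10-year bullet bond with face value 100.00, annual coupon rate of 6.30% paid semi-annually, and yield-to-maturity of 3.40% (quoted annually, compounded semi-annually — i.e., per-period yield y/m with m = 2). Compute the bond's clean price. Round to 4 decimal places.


Answer: Price = 124.4106

Derivation:
Coupon per period c = face * coupon_rate / m = 3.150000
Periods per year m = 2; per-period yield y/m = 0.017000
Number of cashflows N = 20
Cashflows (t years, CF_t, discount factor 1/(1+y/m)^(m*t), PV):
  t = 0.5000: CF_t = 3.150000, DF = 0.983284, PV = 3.097345
  t = 1.0000: CF_t = 3.150000, DF = 0.966848, PV = 3.045570
  t = 1.5000: CF_t = 3.150000, DF = 0.950686, PV = 2.994661
  t = 2.0000: CF_t = 3.150000, DF = 0.934795, PV = 2.944603
  t = 2.5000: CF_t = 3.150000, DF = 0.919169, PV = 2.895381
  t = 3.0000: CF_t = 3.150000, DF = 0.903804, PV = 2.846983
  t = 3.5000: CF_t = 3.150000, DF = 0.888696, PV = 2.799393
  t = 4.0000: CF_t = 3.150000, DF = 0.873841, PV = 2.752599
  t = 4.5000: CF_t = 3.150000, DF = 0.859234, PV = 2.706587
  t = 5.0000: CF_t = 3.150000, DF = 0.844871, PV = 2.661344
  t = 5.5000: CF_t = 3.150000, DF = 0.830748, PV = 2.616857
  t = 6.0000: CF_t = 3.150000, DF = 0.816862, PV = 2.573115
  t = 6.5000: CF_t = 3.150000, DF = 0.803207, PV = 2.530103
  t = 7.0000: CF_t = 3.150000, DF = 0.789781, PV = 2.487810
  t = 7.5000: CF_t = 3.150000, DF = 0.776579, PV = 2.446224
  t = 8.0000: CF_t = 3.150000, DF = 0.763598, PV = 2.405334
  t = 8.5000: CF_t = 3.150000, DF = 0.750834, PV = 2.365126
  t = 9.0000: CF_t = 3.150000, DF = 0.738283, PV = 2.325591
  t = 9.5000: CF_t = 3.150000, DF = 0.725942, PV = 2.286717
  t = 10.0000: CF_t = 103.150000, DF = 0.713807, PV = 73.629216
Price P = sum_t PV_t = 124.410560


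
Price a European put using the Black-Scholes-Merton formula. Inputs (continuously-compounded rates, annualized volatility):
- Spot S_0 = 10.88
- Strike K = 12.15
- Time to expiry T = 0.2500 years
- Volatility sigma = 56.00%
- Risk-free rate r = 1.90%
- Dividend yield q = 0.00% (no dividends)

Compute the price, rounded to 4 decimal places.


Answer: Price = 1.9744

Derivation:
d1 = (ln(S/K) + (r - q + 0.5*sigma^2) * T) / (sigma * sqrt(T)) = -0.23733189
d2 = d1 - sigma * sqrt(T) = -0.51733189
exp(-rT) = 0.99526126; exp(-qT) = 1.00000000
P = K * exp(-rT) * N(-d2) - S_0 * exp(-qT) * N(-d1)
N(-d1) = 0.59380034; N(-d2) = 0.69753775
P = 12.1500 * 0.99526126 * 0.69753775 - 10.8800 * 1.00000000 * 0.59380034 = 1.9744


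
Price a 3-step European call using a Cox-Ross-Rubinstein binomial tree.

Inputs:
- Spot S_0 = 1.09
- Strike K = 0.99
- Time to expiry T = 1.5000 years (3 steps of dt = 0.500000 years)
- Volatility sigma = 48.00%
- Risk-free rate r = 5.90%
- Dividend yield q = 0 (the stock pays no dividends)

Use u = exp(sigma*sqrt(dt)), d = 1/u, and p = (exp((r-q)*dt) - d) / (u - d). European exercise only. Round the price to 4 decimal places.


Answer: Price = V(0,0) = 0.3490

Derivation:
dt = T/N = 0.500000
u = exp(sigma*sqrt(dt)) = 1.404121; d = 1/u = 0.712189
p = (exp((r-q)*dt) - d) / (u - d) = 0.459222
Discount per step: exp(-r*dt) = 0.970931
Stock lattice S(k, i) with i counting down-moves:
  k=0: S(0,0) = 1.0900
  k=1: S(1,0) = 1.5305; S(1,1) = 0.7763
  k=2: S(2,0) = 2.1490; S(2,1) = 1.0900; S(2,2) = 0.5529
  k=3: S(3,0) = 3.0174; S(3,1) = 1.5305; S(3,2) = 0.7763; S(3,3) = 0.3937
Terminal payoffs V(N, i) = max(S_T - K, 0):
  V(3,0) = 2.027448; V(3,1) = 0.540492; V(3,2) = 0.000000; V(3,3) = 0.000000
Backward induction: V(k, i) = exp(-r*dt) * [p * V(k+1, i) + (1-p) * V(k+1, i+1)].
  V(2,0) = exp(-r*dt) * [p*2.027448 + (1-p)*0.540492] = 1.187773
  V(2,1) = exp(-r*dt) * [p*0.540492 + (1-p)*0.000000] = 0.240990
  V(2,2) = exp(-r*dt) * [p*0.000000 + (1-p)*0.000000] = 0.000000
  V(1,0) = exp(-r*dt) * [p*1.187773 + (1-p)*0.240990] = 0.656130
  V(1,1) = exp(-r*dt) * [p*0.240990 + (1-p)*0.000000] = 0.107451
  V(0,0) = exp(-r*dt) * [p*0.656130 + (1-p)*0.107451] = 0.348968


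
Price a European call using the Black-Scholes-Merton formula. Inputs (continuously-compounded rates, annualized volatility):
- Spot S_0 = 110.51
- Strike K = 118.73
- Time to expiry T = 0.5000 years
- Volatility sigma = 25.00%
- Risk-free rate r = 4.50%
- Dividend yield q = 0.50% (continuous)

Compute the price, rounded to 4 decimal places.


d1 = (ln(S/K) + (r - q + 0.5*sigma^2) * T) / (sigma * sqrt(T)) = -0.20433119
d2 = d1 - sigma * sqrt(T) = -0.38110789
exp(-rT) = 0.97775124; exp(-qT) = 0.99750312
C = S_0 * exp(-qT) * N(d1) - K * exp(-rT) * N(d2)
N(d1) = 0.41904735; N(d2) = 0.35156160
C = 110.5100 * 0.99750312 * 0.41904735 - 118.7300 * 0.97775124 * 0.35156160 = 5.3811

Answer: Price = 5.3811


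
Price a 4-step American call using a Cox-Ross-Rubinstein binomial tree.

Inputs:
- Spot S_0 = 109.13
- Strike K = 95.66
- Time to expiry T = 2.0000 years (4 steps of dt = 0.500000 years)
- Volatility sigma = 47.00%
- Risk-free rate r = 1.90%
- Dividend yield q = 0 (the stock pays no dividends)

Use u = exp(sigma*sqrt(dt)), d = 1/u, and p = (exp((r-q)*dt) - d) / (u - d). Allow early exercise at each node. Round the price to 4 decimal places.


dt = T/N = 0.500000
u = exp(sigma*sqrt(dt)) = 1.394227; d = 1/u = 0.717243
p = (exp((r-q)*dt) - d) / (u - d) = 0.431771
Discount per step: exp(-r*dt) = 0.990545
Stock lattice S(k, i) with i counting down-moves:
  k=0: S(0,0) = 109.1300
  k=1: S(1,0) = 152.1520; S(1,1) = 78.2728
  k=2: S(2,0) = 212.1344; S(2,1) = 109.1300; S(2,2) = 56.1406
  k=3: S(3,0) = 295.7636; S(3,1) = 152.1520; S(3,2) = 78.2728; S(3,3) = 40.2665
  k=4: S(4,0) = 412.3616; S(4,1) = 212.1344; S(4,2) = 109.1300; S(4,3) = 56.1406; S(4,4) = 28.8809
Terminal payoffs V(N, i) = max(S_T - K, 0):
  V(4,0) = 316.701578; V(4,1) = 116.474436; V(4,2) = 13.470000; V(4,3) = 0.000000; V(4,4) = 0.000000
Backward induction: V(k, i) = exp(-r*dt) * [p * V(k+1, i) + (1-p) * V(k+1, i+1)]; then take max(V_cont, immediate exercise) for American.
  V(3,0) = exp(-r*dt) * [p*316.701578 + (1-p)*116.474436] = 201.008039; exercise = 200.103572; V(3,0) = max -> 201.008039
  V(3,1) = exp(-r*dt) * [p*116.474436 + (1-p)*13.470000] = 57.396467; exercise = 56.492000; V(3,1) = max -> 57.396467
  V(3,2) = exp(-r*dt) * [p*13.470000 + (1-p)*0.000000] = 5.760966; exercise = 0.000000; V(3,2) = max -> 5.760966
  V(3,3) = exp(-r*dt) * [p*0.000000 + (1-p)*0.000000] = 0.000000; exercise = 0.000000; V(3,3) = max -> 0.000000
  V(2,0) = exp(-r*dt) * [p*201.008039 + (1-p)*57.396467] = 118.274818; exercise = 116.474436; V(2,0) = max -> 118.274818
  V(2,1) = exp(-r*dt) * [p*57.396467 + (1-p)*5.760966] = 27.790412; exercise = 13.470000; V(2,1) = max -> 27.790412
  V(2,2) = exp(-r*dt) * [p*5.760966 + (1-p)*0.000000] = 2.463900; exercise = 0.000000; V(2,2) = max -> 2.463900
  V(1,0) = exp(-r*dt) * [p*118.274818 + (1-p)*27.790412] = 66.226805; exercise = 56.492000; V(1,0) = max -> 66.226805
  V(1,1) = exp(-r*dt) * [p*27.790412 + (1-p)*2.463900] = 13.272465; exercise = 0.000000; V(1,1) = max -> 13.272465
  V(0,0) = exp(-r*dt) * [p*66.226805 + (1-p)*13.272465] = 35.794942; exercise = 13.470000; V(0,0) = max -> 35.794942

Answer: Price = V(0,0) = 35.7949


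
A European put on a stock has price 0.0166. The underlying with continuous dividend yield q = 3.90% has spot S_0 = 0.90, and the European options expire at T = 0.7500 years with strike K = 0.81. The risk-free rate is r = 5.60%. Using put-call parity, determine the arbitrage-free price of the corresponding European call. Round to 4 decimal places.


Put-call parity: C - P = S_0 * exp(-qT) - K * exp(-rT).
S_0 * exp(-qT) = 0.9000 * 0.97117364 = 0.87405628
K * exp(-rT) = 0.8100 * 0.95886978 = 0.77668452
C = P + S*exp(-qT) - K*exp(-rT)
C = 0.0166 + 0.87405628 - 0.77668452 = 0.1140

Answer: Call price = 0.1140


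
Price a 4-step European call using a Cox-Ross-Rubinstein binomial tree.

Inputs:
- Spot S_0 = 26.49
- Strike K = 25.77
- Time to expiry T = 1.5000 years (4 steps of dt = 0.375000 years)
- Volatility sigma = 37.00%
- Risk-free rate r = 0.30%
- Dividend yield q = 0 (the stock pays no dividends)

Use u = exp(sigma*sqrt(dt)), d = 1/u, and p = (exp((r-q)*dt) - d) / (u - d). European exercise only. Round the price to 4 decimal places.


dt = T/N = 0.375000
u = exp(sigma*sqrt(dt)) = 1.254300; d = 1/u = 0.797257
p = (exp((r-q)*dt) - d) / (u - d) = 0.446060
Discount per step: exp(-r*dt) = 0.998876
Stock lattice S(k, i) with i counting down-moves:
  k=0: S(0,0) = 26.4900
  k=1: S(1,0) = 33.2264; S(1,1) = 21.1193
  k=2: S(2,0) = 41.6759; S(2,1) = 26.4900; S(2,2) = 16.8376
  k=3: S(3,0) = 52.2741; S(3,1) = 33.2264; S(3,2) = 21.1193; S(3,3) = 13.4239
  k=4: S(4,0) = 65.5674; S(4,1) = 41.6759; S(4,2) = 26.4900; S(4,3) = 16.8376; S(4,4) = 10.7023
Terminal payoffs V(N, i) = max(S_T - K, 0):
  V(4,0) = 39.797393; V(4,1) = 15.905895; V(4,2) = 0.720000; V(4,3) = 0.000000; V(4,4) = 0.000000
Backward induction: V(k, i) = exp(-r*dt) * [p * V(k+1, i) + (1-p) * V(k+1, i+1)].
  V(3,0) = exp(-r*dt) * [p*39.797393 + (1-p)*15.905895] = 26.533058
  V(3,1) = exp(-r*dt) * [p*15.905895 + (1-p)*0.720000] = 7.485387
  V(3,2) = exp(-r*dt) * [p*0.720000 + (1-p)*0.000000] = 0.320802
  V(3,3) = exp(-r*dt) * [p*0.000000 + (1-p)*0.000000] = 0.000000
  V(2,0) = exp(-r*dt) * [p*26.533058 + (1-p)*7.485387] = 15.963812
  V(2,1) = exp(-r*dt) * [p*7.485387 + (1-p)*0.320802] = 3.512679
  V(2,2) = exp(-r*dt) * [p*0.320802 + (1-p)*0.000000] = 0.142936
  V(1,0) = exp(-r*dt) * [p*15.963812 + (1-p)*3.512679] = 9.056431
  V(1,1) = exp(-r*dt) * [p*3.512679 + (1-p)*0.142936] = 1.644191
  V(0,0) = exp(-r*dt) * [p*9.056431 + (1-p)*1.644191] = 4.944925

Answer: Price = V(0,0) = 4.9449


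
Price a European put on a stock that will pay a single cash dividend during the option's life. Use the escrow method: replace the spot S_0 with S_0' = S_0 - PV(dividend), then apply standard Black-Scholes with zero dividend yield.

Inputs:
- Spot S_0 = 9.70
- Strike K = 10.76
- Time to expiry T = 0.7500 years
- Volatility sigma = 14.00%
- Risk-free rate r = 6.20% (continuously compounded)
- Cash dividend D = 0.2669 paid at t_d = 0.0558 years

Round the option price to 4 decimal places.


Answer: Price = 1.0071

Derivation:
PV(D) = D * exp(-r * t_d) = 0.2669 * 0.99654638 = 0.26597823
S_0' = S_0 - PV(D) = 9.7000 - 0.26597823 = 9.43402177
d1 = (ln(S_0'/K) + (r + sigma^2/2)*T) / (sigma*sqrt(T)) = -0.64055414
d2 = d1 - sigma*sqrt(T) = -0.76179770
exp(-rT) = 0.95456456
N(-d1) = 0.73909380; N(-d2) = 0.77690962
P = K * exp(-rT) * N(-d2) - S_0' * N(-d1) = 10.7600 * 0.95456456 * 0.77690962 - 9.43402177 * 0.73909380 = 1.0071


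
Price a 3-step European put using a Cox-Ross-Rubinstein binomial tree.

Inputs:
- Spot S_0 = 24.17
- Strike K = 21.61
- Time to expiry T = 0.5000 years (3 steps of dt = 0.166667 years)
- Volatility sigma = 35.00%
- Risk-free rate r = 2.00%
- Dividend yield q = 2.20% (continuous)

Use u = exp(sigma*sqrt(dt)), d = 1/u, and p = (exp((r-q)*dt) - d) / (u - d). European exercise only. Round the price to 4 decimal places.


Answer: Price = V(0,0) = 1.1594

Derivation:
dt = T/N = 0.166667
u = exp(sigma*sqrt(dt)) = 1.153599; d = 1/u = 0.866852
p = (exp((r-q)*dt) - d) / (u - d) = 0.463177
Discount per step: exp(-r*dt) = 0.996672
Stock lattice S(k, i) with i counting down-moves:
  k=0: S(0,0) = 24.1700
  k=1: S(1,0) = 27.8825; S(1,1) = 20.9518
  k=2: S(2,0) = 32.1652; S(2,1) = 24.1700; S(2,2) = 18.1621
  k=3: S(3,0) = 37.1058; S(3,1) = 27.8825; S(3,2) = 20.9518; S(3,3) = 15.7439
Terminal payoffs V(N, i) = max(K - S_T, 0):
  V(3,0) = 0.000000; V(3,1) = 0.000000; V(3,2) = 0.658185; V(3,3) = 5.866124
Backward induction: V(k, i) = exp(-r*dt) * [p * V(k+1, i) + (1-p) * V(k+1, i+1)].
  V(2,0) = exp(-r*dt) * [p*0.000000 + (1-p)*0.000000] = 0.000000
  V(2,1) = exp(-r*dt) * [p*0.000000 + (1-p)*0.658185] = 0.352153
  V(2,2) = exp(-r*dt) * [p*0.658185 + (1-p)*5.866124] = 3.442434
  V(1,0) = exp(-r*dt) * [p*0.000000 + (1-p)*0.352153] = 0.188415
  V(1,1) = exp(-r*dt) * [p*0.352153 + (1-p)*3.442434] = 2.004396
  V(0,0) = exp(-r*dt) * [p*0.188415 + (1-p)*2.004396] = 1.159405


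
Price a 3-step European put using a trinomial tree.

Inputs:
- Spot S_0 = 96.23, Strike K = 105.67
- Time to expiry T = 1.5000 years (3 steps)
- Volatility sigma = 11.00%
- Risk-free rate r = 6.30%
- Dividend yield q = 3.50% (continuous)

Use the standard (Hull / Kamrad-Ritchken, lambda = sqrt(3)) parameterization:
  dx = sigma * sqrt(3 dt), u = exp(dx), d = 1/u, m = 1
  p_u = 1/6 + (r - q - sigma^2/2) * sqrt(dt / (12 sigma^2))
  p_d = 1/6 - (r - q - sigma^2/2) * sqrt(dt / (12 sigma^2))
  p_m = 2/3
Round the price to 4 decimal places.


Answer: Price = V(0,0) = 7.9346

Derivation:
dt = T/N = 0.500000; dx = sigma*sqrt(3*dt) = 0.134722
u = exp(dx) = 1.144219; d = 1/u = 0.873959
p_u = 0.207399, p_m = 0.666667, p_d = 0.125935
Discount per step: exp(-r*dt) = 0.968991
Stock lattice S(k, j) with j the centered position index:
  k=0: S(0,+0) = 96.2300
  k=1: S(1,-1) = 84.1011; S(1,+0) = 96.2300; S(1,+1) = 110.1082
  k=2: S(2,-2) = 73.5009; S(2,-1) = 84.1011; S(2,+0) = 96.2300; S(2,+1) = 110.1082; S(2,+2) = 125.9878
  k=3: S(3,-3) = 64.2367; S(3,-2) = 73.5009; S(3,-1) = 84.1011; S(3,+0) = 96.2300; S(3,+1) = 110.1082; S(3,+2) = 125.9878; S(3,+3) = 144.1576
Terminal payoffs V(N, j) = max(K - S_T, 0):
  V(3,-3) = 41.433258; V(3,-2) = 32.169127; V(3,-1) = 21.568936; V(3,+0) = 9.440000; V(3,+1) = 0.000000; V(3,+2) = 0.000000; V(3,+3) = 0.000000
Backward induction: V(k, j) = exp(-r*dt) * [p_u * V(k+1, j+1) + p_m * V(k+1, j) + p_d * V(k+1, j-1)]
  V(2,-2) = exp(-r*dt) * [p_u*21.568936 + p_m*32.169127 + p_d*41.433258] = 30.171797
  V(2,-1) = exp(-r*dt) * [p_u*9.440000 + p_m*21.568936 + p_d*32.169127] = 19.756118
  V(2,+0) = exp(-r*dt) * [p_u*0.000000 + p_m*9.440000 + p_d*21.568936] = 8.730230
  V(2,+1) = exp(-r*dt) * [p_u*0.000000 + p_m*0.000000 + p_d*9.440000] = 1.151959
  V(2,+2) = exp(-r*dt) * [p_u*0.000000 + p_m*0.000000 + p_d*0.000000] = 0.000000
  V(1,-1) = exp(-r*dt) * [p_u*8.730230 + p_m*19.756118 + p_d*30.171797] = 18.198675
  V(1,+0) = exp(-r*dt) * [p_u*1.151959 + p_m*8.730230 + p_d*19.756118] = 8.282011
  V(1,+1) = exp(-r*dt) * [p_u*0.000000 + p_m*1.151959 + p_d*8.730230] = 1.809504
  V(0,+0) = exp(-r*dt) * [p_u*1.809504 + p_m*8.282011 + p_d*18.198675] = 7.934556


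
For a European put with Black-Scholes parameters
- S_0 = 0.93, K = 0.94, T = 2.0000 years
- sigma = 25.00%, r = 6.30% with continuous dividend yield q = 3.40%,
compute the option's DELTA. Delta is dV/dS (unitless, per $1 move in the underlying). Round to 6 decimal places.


d1 = 0.3105746227; d2 = -0.0429787679
phi(d1) = 0.3801585671; exp(-qT) = 0.9342604736; exp(-rT) = 0.8816148468
N(-d1) = 0.3780620110
Delta = -exp(-qT) * N(-d1) = -0.9342604736 * 0.3780620110 = -0.353208

Answer: Delta = -0.353208


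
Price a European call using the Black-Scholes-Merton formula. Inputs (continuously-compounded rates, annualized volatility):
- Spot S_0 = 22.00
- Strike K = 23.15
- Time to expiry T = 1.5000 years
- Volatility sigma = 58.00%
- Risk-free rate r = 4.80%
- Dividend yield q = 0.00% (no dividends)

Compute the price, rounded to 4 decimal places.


d1 = (ln(S/K) + (r - q + 0.5*sigma^2) * T) / (sigma * sqrt(T)) = 0.38480593
d2 = d1 - sigma * sqrt(T) = -0.32554609
exp(-rT) = 0.93053090; exp(-qT) = 1.00000000
C = S_0 * exp(-qT) * N(d1) - K * exp(-rT) * N(d2)
N(d1) = 0.64980940; N(d2) = 0.37238390
C = 22.0000 * 1.00000000 * 0.64980940 - 23.1500 * 0.93053090 * 0.37238390 = 6.2740

Answer: Price = 6.2740


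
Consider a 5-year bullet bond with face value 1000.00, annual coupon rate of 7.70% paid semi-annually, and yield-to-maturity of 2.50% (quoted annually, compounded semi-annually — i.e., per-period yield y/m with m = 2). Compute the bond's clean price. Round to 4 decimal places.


Answer: Price = 1242.9837

Derivation:
Coupon per period c = face * coupon_rate / m = 38.500000
Periods per year m = 2; per-period yield y/m = 0.012500
Number of cashflows N = 10
Cashflows (t years, CF_t, discount factor 1/(1+y/m)^(m*t), PV):
  t = 0.5000: CF_t = 38.500000, DF = 0.987654, PV = 38.024691
  t = 1.0000: CF_t = 38.500000, DF = 0.975461, PV = 37.555251
  t = 1.5000: CF_t = 38.500000, DF = 0.963418, PV = 37.091606
  t = 2.0000: CF_t = 38.500000, DF = 0.951524, PV = 36.633685
  t = 2.5000: CF_t = 38.500000, DF = 0.939777, PV = 36.181417
  t = 3.0000: CF_t = 38.500000, DF = 0.928175, PV = 35.734733
  t = 3.5000: CF_t = 38.500000, DF = 0.916716, PV = 35.293563
  t = 4.0000: CF_t = 38.500000, DF = 0.905398, PV = 34.857840
  t = 4.5000: CF_t = 38.500000, DF = 0.894221, PV = 34.427496
  t = 5.0000: CF_t = 1038.500000, DF = 0.883181, PV = 917.183392
Price P = sum_t PV_t = 1242.983674


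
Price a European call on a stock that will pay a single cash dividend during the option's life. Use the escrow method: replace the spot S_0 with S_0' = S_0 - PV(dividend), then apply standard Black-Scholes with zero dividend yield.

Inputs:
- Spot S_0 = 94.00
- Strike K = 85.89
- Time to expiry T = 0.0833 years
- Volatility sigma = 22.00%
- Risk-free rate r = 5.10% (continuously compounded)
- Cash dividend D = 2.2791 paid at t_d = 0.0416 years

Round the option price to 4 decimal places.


PV(D) = D * exp(-r * t_d) = 2.2791 * 0.99788065 = 2.27426979
S_0' = S_0 - PV(D) = 94.0000 - 2.27426979 = 91.72573021
d1 = (ln(S_0'/K) + (r + sigma^2/2)*T) / (sigma*sqrt(T)) = 1.13392781
d2 = d1 - sigma*sqrt(T) = 1.07043198
exp(-rT) = 0.99576071
N(d1) = 0.87158758; N(d2) = 0.85778754
C = S_0' * N(d1) - K * exp(-rT) * N(d2) = 91.72573021 * 0.87158758 - 85.8900 * 0.99576071 * 0.85778754 = 6.5840

Answer: Price = 6.5840


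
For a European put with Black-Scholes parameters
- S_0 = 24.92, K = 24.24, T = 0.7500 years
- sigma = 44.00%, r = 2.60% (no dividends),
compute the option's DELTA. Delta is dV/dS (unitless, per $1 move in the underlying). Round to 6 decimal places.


Answer: Delta = -0.376644

Derivation:
d1 = 0.3143056359; d2 = -0.0667455417
phi(d1) = 0.3797156676; exp(-qT) = 1.0000000000; exp(-rT) = 0.9806888952
N(-d1) = 0.3766444591
Delta = -exp(-qT) * N(-d1) = -1.0000000000 * 0.3766444591 = -0.376644


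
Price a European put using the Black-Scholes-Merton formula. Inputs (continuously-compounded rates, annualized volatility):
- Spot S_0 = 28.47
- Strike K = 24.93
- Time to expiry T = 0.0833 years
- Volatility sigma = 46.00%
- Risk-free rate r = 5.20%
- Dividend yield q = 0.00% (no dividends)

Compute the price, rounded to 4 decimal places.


Answer: Price = 0.2758

Derivation:
d1 = (ln(S/K) + (r - q + 0.5*sigma^2) * T) / (sigma * sqrt(T)) = 1.09912132
d2 = d1 - sigma * sqrt(T) = 0.96635732
exp(-rT) = 0.99567777; exp(-qT) = 1.00000000
P = K * exp(-rT) * N(-d2) - S_0 * exp(-qT) * N(-d1)
N(-d1) = 0.13585758; N(-d2) = 0.16693271
P = 24.9300 * 0.99567777 * 0.16693271 - 28.4700 * 1.00000000 * 0.13585758 = 0.2758


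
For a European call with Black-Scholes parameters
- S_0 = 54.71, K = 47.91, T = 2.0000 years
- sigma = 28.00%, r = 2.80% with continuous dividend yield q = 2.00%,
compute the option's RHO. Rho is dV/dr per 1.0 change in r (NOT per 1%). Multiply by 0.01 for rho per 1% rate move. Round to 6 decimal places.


Answer: Rho = 51.686171

Derivation:
d1 = 0.5735703150; d2 = 0.1775905176
phi(d1) = 0.3384327130; exp(-qT) = 0.9607894392; exp(-rT) = 0.9455391359
N(d2) = 0.5704777140
Rho = K*T*exp(-rT)*N(d2) = 47.9100 * 2.0000 * 0.9455391359 * 0.5704777140 = 51.686171


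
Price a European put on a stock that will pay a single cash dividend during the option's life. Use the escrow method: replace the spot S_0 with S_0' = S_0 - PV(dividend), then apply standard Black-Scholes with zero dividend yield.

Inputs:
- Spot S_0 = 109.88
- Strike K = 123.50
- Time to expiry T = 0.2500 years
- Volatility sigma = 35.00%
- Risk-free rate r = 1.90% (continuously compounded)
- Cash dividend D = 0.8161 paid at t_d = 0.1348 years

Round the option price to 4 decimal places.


PV(D) = D * exp(-r * t_d) = 0.8161 * 0.99744208 = 0.81401248
S_0' = S_0 - PV(D) = 109.8800 - 0.81401248 = 109.06598752
d1 = (ln(S_0'/K) + (r + sigma^2/2)*T) / (sigma*sqrt(T)) = -0.59557467
d2 = d1 - sigma*sqrt(T) = -0.77057467
exp(-rT) = 0.99526126
N(-d1) = 0.72427030; N(-d2) = 0.77952046
P = K * exp(-rT) * N(-d2) - S_0' * N(-d1) = 123.5000 * 0.99526126 * 0.77952046 - 109.06598752 * 0.72427030 = 16.8213

Answer: Price = 16.8213


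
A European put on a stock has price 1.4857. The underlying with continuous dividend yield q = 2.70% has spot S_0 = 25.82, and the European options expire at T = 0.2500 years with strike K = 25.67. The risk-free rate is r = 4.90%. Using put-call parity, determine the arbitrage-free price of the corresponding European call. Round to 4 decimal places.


Answer: Call price = 1.7745

Derivation:
Put-call parity: C - P = S_0 * exp(-qT) - K * exp(-rT).
S_0 * exp(-qT) = 25.8200 * 0.99327273 = 25.64630189
K * exp(-rT) = 25.6700 * 0.98782473 = 25.35746071
C = P + S*exp(-qT) - K*exp(-rT)
C = 1.4857 + 25.64630189 - 25.35746071 = 1.7745


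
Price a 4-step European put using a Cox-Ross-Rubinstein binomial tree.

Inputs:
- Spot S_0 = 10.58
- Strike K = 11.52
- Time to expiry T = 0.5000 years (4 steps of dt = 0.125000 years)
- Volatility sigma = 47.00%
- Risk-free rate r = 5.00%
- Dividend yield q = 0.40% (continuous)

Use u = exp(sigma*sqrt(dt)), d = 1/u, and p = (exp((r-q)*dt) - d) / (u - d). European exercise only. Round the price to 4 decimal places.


Answer: Price = V(0,0) = 1.8408

Derivation:
dt = T/N = 0.125000
u = exp(sigma*sqrt(dt)) = 1.180774; d = 1/u = 0.846902
p = (exp((r-q)*dt) - d) / (u - d) = 0.475825
Discount per step: exp(-r*dt) = 0.993769
Stock lattice S(k, i) with i counting down-moves:
  k=0: S(0,0) = 10.5800
  k=1: S(1,0) = 12.4926; S(1,1) = 8.9602
  k=2: S(2,0) = 14.7509; S(2,1) = 10.5800; S(2,2) = 7.5884
  k=3: S(3,0) = 17.4175; S(3,1) = 12.4926; S(3,2) = 8.9602; S(3,3) = 6.4267
  k=4: S(4,0) = 20.5661; S(4,1) = 14.7509; S(4,2) = 10.5800; S(4,3) = 7.5884; S(4,4) = 5.4428
Terminal payoffs V(N, i) = max(K - S_T, 0):
  V(4,0) = 0.000000; V(4,1) = 0.000000; V(4,2) = 0.940000; V(4,3) = 3.931566; V(4,4) = 6.077247
Backward induction: V(k, i) = exp(-r*dt) * [p * V(k+1, i) + (1-p) * V(k+1, i+1)].
  V(3,0) = exp(-r*dt) * [p*0.000000 + (1-p)*0.000000] = 0.000000
  V(3,1) = exp(-r*dt) * [p*0.000000 + (1-p)*0.940000] = 0.489655
  V(3,2) = exp(-r*dt) * [p*0.940000 + (1-p)*3.931566] = 2.492479
  V(3,3) = exp(-r*dt) * [p*3.931566 + (1-p)*6.077247] = 5.024776
  V(2,0) = exp(-r*dt) * [p*0.000000 + (1-p)*0.489655] = 0.255066
  V(2,1) = exp(-r*dt) * [p*0.489655 + (1-p)*2.492479] = 1.529894
  V(2,2) = exp(-r*dt) * [p*2.492479 + (1-p)*5.024776] = 3.796047
  V(1,0) = exp(-r*dt) * [p*0.255066 + (1-p)*1.529894] = 0.917547
  V(1,1) = exp(-r*dt) * [p*1.529894 + (1-p)*3.796047] = 2.700823
  V(0,0) = exp(-r*dt) * [p*0.917547 + (1-p)*2.700823] = 1.840755


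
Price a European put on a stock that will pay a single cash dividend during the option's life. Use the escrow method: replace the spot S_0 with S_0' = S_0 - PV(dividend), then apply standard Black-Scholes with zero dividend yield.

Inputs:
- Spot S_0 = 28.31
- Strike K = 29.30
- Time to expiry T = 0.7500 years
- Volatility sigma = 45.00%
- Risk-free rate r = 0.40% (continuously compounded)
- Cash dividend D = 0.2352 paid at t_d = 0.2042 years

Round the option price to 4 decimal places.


Answer: Price = 5.0165

Derivation:
PV(D) = D * exp(-r * t_d) = 0.2352 * 0.99918353 = 0.23500797
S_0' = S_0 - PV(D) = 28.3100 - 0.23500797 = 28.07499203
d1 = (ln(S_0'/K) + (r + sigma^2/2)*T) / (sigma*sqrt(T)) = 0.09296417
d2 = d1 - sigma*sqrt(T) = -0.29674726
exp(-rT) = 0.99700450
N(-d1) = 0.46296601; N(-d2) = 0.61667026
P = K * exp(-rT) * N(-d2) - S_0' * N(-d1) = 29.3000 * 0.99700450 * 0.61667026 - 28.07499203 * 0.46296601 = 5.0165


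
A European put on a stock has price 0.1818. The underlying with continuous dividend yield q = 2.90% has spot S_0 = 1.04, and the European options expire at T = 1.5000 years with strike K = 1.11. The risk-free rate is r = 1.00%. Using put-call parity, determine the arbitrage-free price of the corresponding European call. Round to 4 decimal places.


Put-call parity: C - P = S_0 * exp(-qT) - K * exp(-rT).
S_0 * exp(-qT) = 1.0400 * 0.95743255 = 0.99572986
K * exp(-rT) = 1.1100 * 0.98511194 = 1.09347425
C = P + S*exp(-qT) - K*exp(-rT)
C = 0.1818 + 0.99572986 - 1.09347425 = 0.0841

Answer: Call price = 0.0841


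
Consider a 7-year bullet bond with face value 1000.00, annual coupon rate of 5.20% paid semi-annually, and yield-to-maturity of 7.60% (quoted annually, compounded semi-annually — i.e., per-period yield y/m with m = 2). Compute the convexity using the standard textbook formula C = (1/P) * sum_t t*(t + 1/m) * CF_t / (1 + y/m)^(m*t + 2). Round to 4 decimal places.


Answer: Convexity = 38.3899

Derivation:
Coupon per period c = face * coupon_rate / m = 26.000000
Periods per year m = 2; per-period yield y/m = 0.038000
Number of cashflows N = 14
Cashflows (t years, CF_t, discount factor 1/(1+y/m)^(m*t), PV):
  t = 0.5000: CF_t = 26.000000, DF = 0.963391, PV = 25.048170
  t = 1.0000: CF_t = 26.000000, DF = 0.928122, PV = 24.131185
  t = 1.5000: CF_t = 26.000000, DF = 0.894145, PV = 23.247769
  t = 2.0000: CF_t = 26.000000, DF = 0.861411, PV = 22.396695
  t = 2.5000: CF_t = 26.000000, DF = 0.829876, PV = 21.576777
  t = 3.0000: CF_t = 26.000000, DF = 0.799495, PV = 20.786876
  t = 3.5000: CF_t = 26.000000, DF = 0.770227, PV = 20.025892
  t = 4.0000: CF_t = 26.000000, DF = 0.742030, PV = 19.292767
  t = 4.5000: CF_t = 26.000000, DF = 0.714865, PV = 18.586481
  t = 5.0000: CF_t = 26.000000, DF = 0.688694, PV = 17.906051
  t = 5.5000: CF_t = 26.000000, DF = 0.663482, PV = 17.250531
  t = 6.0000: CF_t = 26.000000, DF = 0.639193, PV = 16.619008
  t = 6.5000: CF_t = 26.000000, DF = 0.615793, PV = 16.010605
  t = 7.0000: CF_t = 1026.000000, DF = 0.593249, PV = 608.673524
Price P = sum_t PV_t = 871.552331
Convexity numerator sum_t t*(t + 1/m) * CF_t / (1+y/m)^(m*t + 2):
  t = 0.5000: term = 11.623885
  t = 1.0000: term = 33.595042
  t = 1.5000: term = 64.730332
  t = 2.0000: term = 103.934380
  t = 2.5000: term = 150.194191
  t = 3.0000: term = 202.574054
  t = 3.5000: term = 260.210731
  t = 4.0000: term = 322.308915
  t = 4.5000: term = 388.136940
  t = 5.0000: term = 457.022729
  t = 5.5000: term = 528.349976
  t = 6.0000: term = 601.554536
  t = 6.5000: term = 676.121026
  t = 7.0000: term = 29658.488083
Convexity = (1/P) * sum = 33458.844820 / 871.552331 = 38.389944
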